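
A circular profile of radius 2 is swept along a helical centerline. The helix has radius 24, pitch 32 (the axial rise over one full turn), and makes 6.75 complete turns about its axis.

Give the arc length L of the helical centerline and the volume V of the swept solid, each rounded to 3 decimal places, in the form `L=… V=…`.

L=1040.542 V=13075.836

2πR = 2π·24 = 150.796447
per-turn = √(150.796447² + 32²) = √(22739.5685 + 1024) = √23763.5685 = 154.154366
L = 6.75 × 154.154366 = 1040.541970
V = π·2² × L = 12.566371 × 1040.541970 = 13075.836036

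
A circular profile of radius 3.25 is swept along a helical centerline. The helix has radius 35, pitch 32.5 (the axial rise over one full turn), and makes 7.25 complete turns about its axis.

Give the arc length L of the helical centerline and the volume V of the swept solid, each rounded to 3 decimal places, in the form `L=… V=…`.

L=1611.675 V=53480.340

2πR = 2π·35 = 219.911486
per-turn = √(219.911486² + 32.5²) = √(48361.0616 + 1056.25) = √49417.3116 = 222.300049
L = 7.25 × 222.300049 = 1611.675352
V = π·3.25² × L = 33.183072 × 1611.675352 = 53480.339885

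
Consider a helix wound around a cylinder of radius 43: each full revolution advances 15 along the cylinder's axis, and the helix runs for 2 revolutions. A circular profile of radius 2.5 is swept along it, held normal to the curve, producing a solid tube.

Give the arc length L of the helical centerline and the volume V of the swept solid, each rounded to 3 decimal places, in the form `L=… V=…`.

L=541.186 V=10626.164

2πR = 2π·43 = 270.176968
per-turn = √(270.176968² + 15²) = √(72995.5942 + 225) = √73220.5942 = 270.593042
L = 2 × 270.593042 = 541.186083
V = π·2.5² × L = 19.634954 × 541.186083 = 10626.163894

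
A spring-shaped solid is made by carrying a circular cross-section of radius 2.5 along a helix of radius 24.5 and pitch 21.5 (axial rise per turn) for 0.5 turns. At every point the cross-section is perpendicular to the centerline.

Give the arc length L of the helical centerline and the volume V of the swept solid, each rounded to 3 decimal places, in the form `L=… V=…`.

2πR = 2π·24.5 = 153.938040
per-turn = √(153.938040² + 21.5²) = √(23696.9202 + 462.25) = √24159.1702 = 155.432204
L = 0.5 × 155.432204 = 77.716102
V = π·2.5² × L = 19.634954 × 77.716102 = 1525.952098

L=77.716 V=1525.952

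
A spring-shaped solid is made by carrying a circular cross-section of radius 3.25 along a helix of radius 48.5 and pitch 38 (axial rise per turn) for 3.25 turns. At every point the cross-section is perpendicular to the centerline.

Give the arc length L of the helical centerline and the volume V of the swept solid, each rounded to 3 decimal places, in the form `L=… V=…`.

2πR = 2π·48.5 = 304.734487
per-turn = √(304.734487² + 38²) = √(92863.1078 + 1444) = √94307.1078 = 307.094624
L = 3.25 × 307.094624 = 998.057527
V = π·3.25² × L = 33.183072 × 998.057527 = 33118.615165

L=998.058 V=33118.615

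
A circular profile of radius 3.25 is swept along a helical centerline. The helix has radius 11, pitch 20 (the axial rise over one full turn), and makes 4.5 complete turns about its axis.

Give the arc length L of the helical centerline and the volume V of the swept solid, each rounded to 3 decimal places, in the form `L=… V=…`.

2πR = 2π·11 = 69.115038
per-turn = √(69.115038² + 20²) = √(4776.8885 + 400) = √5176.8885 = 71.950598
L = 4.5 × 71.950598 = 323.777690
V = π·3.25² × L = 33.183072 × 323.777690 = 10743.938540

L=323.778 V=10743.939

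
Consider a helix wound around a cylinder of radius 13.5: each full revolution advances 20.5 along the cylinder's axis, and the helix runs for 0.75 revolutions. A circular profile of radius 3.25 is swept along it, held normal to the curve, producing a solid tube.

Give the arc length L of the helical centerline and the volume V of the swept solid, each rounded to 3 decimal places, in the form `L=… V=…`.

L=65.449 V=2171.792

2πR = 2π·13.5 = 84.823002
per-turn = √(84.823002² + 20.5²) = √(7194.9416 + 420.25) = √7615.1916 = 87.265065
L = 0.75 × 87.265065 = 65.448799
V = π·3.25² × L = 33.183072 × 65.448799 = 2171.792233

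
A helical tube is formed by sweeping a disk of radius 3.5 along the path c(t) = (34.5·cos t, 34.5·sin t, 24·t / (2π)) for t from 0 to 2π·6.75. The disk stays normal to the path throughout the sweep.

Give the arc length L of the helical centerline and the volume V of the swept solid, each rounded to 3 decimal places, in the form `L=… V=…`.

2πR = 2π·34.5 = 216.769893
per-turn = √(216.769893² + 24²) = √(46989.1866 + 576) = √47565.1866 = 218.094444
L = 6.75 × 218.094444 = 1472.137498
V = π·3.5² × L = 38.484510 × 1472.137498 = 56654.490264

L=1472.137 V=56654.490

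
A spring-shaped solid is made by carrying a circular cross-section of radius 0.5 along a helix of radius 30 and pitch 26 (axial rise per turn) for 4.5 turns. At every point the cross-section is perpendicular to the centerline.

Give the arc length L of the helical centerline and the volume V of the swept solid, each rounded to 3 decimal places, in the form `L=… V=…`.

L=856.261 V=672.506

2πR = 2π·30 = 188.495559
per-turn = √(188.495559² + 26²) = √(35530.5758 + 676) = √36206.5758 = 190.280256
L = 4.5 × 190.280256 = 856.261152
V = π·0.5² × L = 0.785398 × 856.261152 = 672.505936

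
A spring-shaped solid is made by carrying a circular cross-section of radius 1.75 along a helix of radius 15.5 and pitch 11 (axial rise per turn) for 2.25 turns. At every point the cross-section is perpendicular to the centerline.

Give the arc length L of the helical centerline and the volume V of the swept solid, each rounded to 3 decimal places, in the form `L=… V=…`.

2πR = 2π·15.5 = 97.389372
per-turn = √(97.389372² + 11²) = √(9484.6898 + 121) = √9605.6898 = 98.008621
L = 2.25 × 98.008621 = 220.519398
V = π·1.75² × L = 9.621128 × 220.519398 = 2121.645242

L=220.519 V=2121.645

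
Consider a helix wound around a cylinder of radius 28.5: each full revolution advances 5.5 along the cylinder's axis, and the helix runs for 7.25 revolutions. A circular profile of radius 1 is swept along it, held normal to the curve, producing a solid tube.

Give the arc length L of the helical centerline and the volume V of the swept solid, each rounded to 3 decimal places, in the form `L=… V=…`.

L=1298.875 V=4080.537

2πR = 2π·28.5 = 179.070781
per-turn = √(179.070781² + 5.5²) = √(32066.3447 + 30.25) = √32096.5947 = 179.155225
L = 7.25 × 179.155225 = 1298.875382
V = π·1² × L = 3.141593 × 1298.875382 = 4080.537359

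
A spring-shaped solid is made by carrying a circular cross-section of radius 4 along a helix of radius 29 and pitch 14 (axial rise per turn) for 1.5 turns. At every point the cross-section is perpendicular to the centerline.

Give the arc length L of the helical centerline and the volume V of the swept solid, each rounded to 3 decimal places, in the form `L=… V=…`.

L=274.124 V=13778.981

2πR = 2π·29 = 182.212374
per-turn = √(182.212374² + 14²) = √(33201.3492 + 196) = √33397.3492 = 182.749416
L = 1.5 × 182.749416 = 274.124125
V = π·4² × L = 50.265482 × 274.124125 = 13778.981378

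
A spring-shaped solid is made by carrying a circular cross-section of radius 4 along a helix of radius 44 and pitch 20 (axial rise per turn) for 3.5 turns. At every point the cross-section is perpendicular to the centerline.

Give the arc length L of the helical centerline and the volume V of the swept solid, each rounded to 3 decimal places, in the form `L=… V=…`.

L=970.139 V=48764.517

2πR = 2π·44 = 276.460154
per-turn = √(276.460154² + 20²) = √(76430.2165 + 400) = √76830.2165 = 277.182641
L = 3.5 × 277.182641 = 970.139244
V = π·4² × L = 50.265482 × 970.139244 = 48764.517129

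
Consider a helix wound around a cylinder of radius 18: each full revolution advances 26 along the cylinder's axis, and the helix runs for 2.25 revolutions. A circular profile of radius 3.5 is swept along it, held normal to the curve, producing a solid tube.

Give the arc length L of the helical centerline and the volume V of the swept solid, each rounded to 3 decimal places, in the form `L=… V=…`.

L=261.107 V=10048.565

2πR = 2π·18 = 113.097336
per-turn = √(113.097336² + 26²) = √(12791.0073 + 676) = √13467.0073 = 116.047436
L = 2.25 × 116.047436 = 261.106730
V = π·3.5² × L = 38.484510 × 261.106730 = 10048.564565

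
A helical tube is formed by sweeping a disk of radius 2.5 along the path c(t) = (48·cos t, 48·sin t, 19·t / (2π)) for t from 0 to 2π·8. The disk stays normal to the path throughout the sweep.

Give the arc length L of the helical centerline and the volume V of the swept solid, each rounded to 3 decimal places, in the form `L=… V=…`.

2πR = 2π·48 = 301.592895
per-turn = √(301.592895² + 19²) = √(90958.2742 + 361) = √91319.2742 = 302.190791
L = 8 × 302.190791 = 2417.526328
V = π·2.5² × L = 19.634954 × 2417.526328 = 47468.018448

L=2417.526 V=47468.018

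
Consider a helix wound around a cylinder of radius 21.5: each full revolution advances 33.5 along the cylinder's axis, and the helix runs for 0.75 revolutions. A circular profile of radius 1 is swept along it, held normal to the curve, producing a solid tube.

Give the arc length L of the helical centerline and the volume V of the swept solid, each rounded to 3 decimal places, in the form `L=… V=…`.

L=104.385 V=327.936

2πR = 2π·21.5 = 135.088484
per-turn = √(135.088484² + 33.5²) = √(18248.8985 + 1122.25) = √19371.1485 = 139.180274
L = 0.75 × 139.180274 = 104.385205
V = π·1² × L = 3.141593 × 104.385205 = 327.935794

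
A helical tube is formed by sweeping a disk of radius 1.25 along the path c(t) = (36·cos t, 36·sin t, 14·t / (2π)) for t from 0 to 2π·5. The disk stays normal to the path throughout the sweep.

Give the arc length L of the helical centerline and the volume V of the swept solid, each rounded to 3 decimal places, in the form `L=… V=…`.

2πR = 2π·36 = 226.194671
per-turn = √(226.194671² + 14²) = √(51164.0292 + 196) = √51360.0292 = 226.627512
L = 5 × 226.627512 = 1133.137560
V = π·1.25² × L = 4.908739 × 1133.137560 = 5562.275992

L=1133.138 V=5562.276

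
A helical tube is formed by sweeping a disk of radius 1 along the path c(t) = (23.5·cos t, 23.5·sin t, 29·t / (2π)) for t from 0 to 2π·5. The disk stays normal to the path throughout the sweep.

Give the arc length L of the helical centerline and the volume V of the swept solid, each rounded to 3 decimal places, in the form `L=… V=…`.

L=752.379 V=2363.668

2πR = 2π·23.5 = 147.654855
per-turn = √(147.654855² + 29²) = √(21801.9561 + 841) = √22642.9561 = 150.475766
L = 5 × 150.475766 = 752.378829
V = π·1² × L = 3.141593 × 752.378829 = 2363.667803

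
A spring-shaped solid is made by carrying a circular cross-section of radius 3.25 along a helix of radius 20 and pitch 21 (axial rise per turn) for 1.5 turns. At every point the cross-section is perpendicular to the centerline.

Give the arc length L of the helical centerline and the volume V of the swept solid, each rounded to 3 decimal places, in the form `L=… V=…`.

2πR = 2π·20 = 125.663706
per-turn = √(125.663706² + 21²) = √(15791.3670 + 441) = √16232.3670 = 127.406307
L = 1.5 × 127.406307 = 191.109460
V = π·3.25² × L = 33.183072 × 191.109460 = 6341.599061

L=191.109 V=6341.599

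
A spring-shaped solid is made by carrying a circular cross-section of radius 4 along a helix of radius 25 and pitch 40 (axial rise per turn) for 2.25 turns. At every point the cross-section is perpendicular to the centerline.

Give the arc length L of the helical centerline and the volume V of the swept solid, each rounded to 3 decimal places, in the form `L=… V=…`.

L=364.708 V=18332.241

2πR = 2π·25 = 157.079633
per-turn = √(157.079633² + 40²) = √(24674.0110 + 1600) = √26274.0110 = 162.092600
L = 2.25 × 162.092600 = 364.708350
V = π·4² × L = 50.265482 × 364.708350 = 18332.241179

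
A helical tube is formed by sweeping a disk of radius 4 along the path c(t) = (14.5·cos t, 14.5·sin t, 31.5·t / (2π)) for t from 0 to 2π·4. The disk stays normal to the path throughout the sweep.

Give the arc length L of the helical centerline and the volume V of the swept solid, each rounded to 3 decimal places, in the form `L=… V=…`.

2πR = 2π·14.5 = 91.106187
per-turn = √(91.106187² + 31.5²) = √(8300.3373 + 992.25) = √9292.5873 = 96.398067
L = 4 × 96.398067 = 385.592268
V = π·4² × L = 50.265482 × 385.592268 = 19381.981362

L=385.592 V=19381.981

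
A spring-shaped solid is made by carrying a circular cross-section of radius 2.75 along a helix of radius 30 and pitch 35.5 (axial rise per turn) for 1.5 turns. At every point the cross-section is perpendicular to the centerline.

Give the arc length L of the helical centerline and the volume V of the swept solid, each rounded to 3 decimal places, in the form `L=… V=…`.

2πR = 2π·30 = 188.495559
per-turn = √(188.495559² + 35.5²) = √(35530.5758 + 1260.25) = √36790.8258 = 191.809348
L = 1.5 × 191.809348 = 287.714021
V = π·2.75² × L = 23.758294 × 287.714021 = 6835.594437

L=287.714 V=6835.594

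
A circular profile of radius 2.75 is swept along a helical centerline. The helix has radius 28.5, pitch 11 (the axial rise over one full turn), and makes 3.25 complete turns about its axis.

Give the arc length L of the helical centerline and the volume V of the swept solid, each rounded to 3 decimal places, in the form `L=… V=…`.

L=583.077 V=13852.916

2πR = 2π·28.5 = 179.070781
per-turn = √(179.070781² + 11²) = √(32066.3447 + 121) = √32187.3447 = 179.408318
L = 3.25 × 179.408318 = 583.077035
V = π·2.75² × L = 23.758294 × 583.077035 = 13852.915873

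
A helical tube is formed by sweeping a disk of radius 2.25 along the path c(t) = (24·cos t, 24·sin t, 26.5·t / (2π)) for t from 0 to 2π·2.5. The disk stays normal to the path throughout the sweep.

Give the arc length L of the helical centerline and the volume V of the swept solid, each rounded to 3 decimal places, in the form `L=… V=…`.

L=382.768 V=6087.663

2πR = 2π·24 = 150.796447
per-turn = √(150.796447² + 26.5²) = √(22739.5685 + 702.25) = √23441.8185 = 153.107213
L = 2.5 × 153.107213 = 382.768031
V = π·2.25² × L = 15.904313 × 382.768031 = 6087.662505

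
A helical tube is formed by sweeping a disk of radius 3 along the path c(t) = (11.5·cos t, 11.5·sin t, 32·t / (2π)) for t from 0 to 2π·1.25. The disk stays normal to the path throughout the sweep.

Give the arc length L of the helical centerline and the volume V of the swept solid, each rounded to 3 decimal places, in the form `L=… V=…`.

2πR = 2π·11.5 = 72.256631
per-turn = √(72.256631² + 32²) = √(5221.0207 + 1024) = √6245.0207 = 79.025444
L = 1.25 × 79.025444 = 98.781804
V = π·3² × L = 28.274334 × 98.781804 = 2792.989720

L=98.782 V=2792.990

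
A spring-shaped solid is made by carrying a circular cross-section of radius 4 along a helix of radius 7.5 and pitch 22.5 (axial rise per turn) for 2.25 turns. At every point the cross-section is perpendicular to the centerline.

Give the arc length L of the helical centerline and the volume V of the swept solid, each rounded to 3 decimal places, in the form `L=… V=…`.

2πR = 2π·7.5 = 47.123890
per-turn = √(47.123890² + 22.5²) = √(2220.6610 + 506.25) = √2726.9110 = 52.219833
L = 2.25 × 52.219833 = 117.494625
V = π·4² × L = 50.265482 × 117.494625 = 5905.924008

L=117.495 V=5905.924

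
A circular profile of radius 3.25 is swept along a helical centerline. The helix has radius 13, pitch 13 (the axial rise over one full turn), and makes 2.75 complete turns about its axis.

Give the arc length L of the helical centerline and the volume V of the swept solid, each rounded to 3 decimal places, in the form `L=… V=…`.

L=227.451 V=7547.522

2πR = 2π·13 = 81.681409
per-turn = √(81.681409² + 13²) = √(6671.8526 + 169) = √6840.8526 = 82.709447
L = 2.75 × 82.709447 = 227.450978
V = π·3.25² × L = 33.183072 × 227.450978 = 7547.522286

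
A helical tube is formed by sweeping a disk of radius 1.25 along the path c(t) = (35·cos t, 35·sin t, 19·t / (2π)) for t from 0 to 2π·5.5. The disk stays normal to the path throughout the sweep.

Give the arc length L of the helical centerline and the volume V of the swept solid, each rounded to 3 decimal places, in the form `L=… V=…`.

L=1214.019 V=5959.302

2πR = 2π·35 = 219.911486
per-turn = √(219.911486² + 19²) = √(48361.0616 + 361) = √48722.0616 = 220.730744
L = 5.5 × 220.730744 = 1214.019095
V = π·1.25² × L = 4.908739 × 1214.019095 = 5959.302296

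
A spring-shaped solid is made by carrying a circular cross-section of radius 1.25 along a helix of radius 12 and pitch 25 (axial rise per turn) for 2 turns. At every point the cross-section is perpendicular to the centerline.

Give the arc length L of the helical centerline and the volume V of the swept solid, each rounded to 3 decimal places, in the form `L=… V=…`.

2πR = 2π·12 = 75.398224
per-turn = √(75.398224² + 25²) = √(5684.8921 + 625) = √6309.8921 = 79.434829
L = 2 × 79.434829 = 158.869659
V = π·1.25² × L = 4.908739 × 158.869659 = 779.849615

L=158.870 V=779.850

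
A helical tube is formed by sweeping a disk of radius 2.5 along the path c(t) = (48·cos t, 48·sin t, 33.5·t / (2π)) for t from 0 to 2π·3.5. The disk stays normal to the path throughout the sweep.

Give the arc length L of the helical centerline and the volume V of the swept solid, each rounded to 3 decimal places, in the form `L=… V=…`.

L=1062.067 V=20853.638

2πR = 2π·48 = 301.592895
per-turn = √(301.592895² + 33.5²) = √(90958.2742 + 1122.25) = √92080.5242 = 303.447729
L = 3.5 × 303.447729 = 1062.067051
V = π·2.5² × L = 19.634954 × 1062.067051 = 20853.637783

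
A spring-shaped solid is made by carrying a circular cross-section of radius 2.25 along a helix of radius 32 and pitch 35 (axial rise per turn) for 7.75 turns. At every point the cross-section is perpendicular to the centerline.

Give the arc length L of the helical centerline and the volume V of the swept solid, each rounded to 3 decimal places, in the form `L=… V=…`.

L=1581.663 V=25155.260

2πR = 2π·32 = 201.061930
per-turn = √(201.061930² + 35²) = √(40425.8996 + 1225) = √41650.8996 = 204.085520
L = 7.75 × 204.085520 = 1581.662783
V = π·2.25² × L = 15.904313 × 1581.662783 = 25155.259657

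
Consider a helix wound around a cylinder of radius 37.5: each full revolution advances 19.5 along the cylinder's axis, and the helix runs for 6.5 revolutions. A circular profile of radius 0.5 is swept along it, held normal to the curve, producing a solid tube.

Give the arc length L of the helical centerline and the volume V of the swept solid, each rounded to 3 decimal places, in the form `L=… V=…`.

2πR = 2π·37.5 = 235.619449
per-turn = √(235.619449² + 19.5²) = √(55516.5248 + 380.25) = √55896.7748 = 236.424988
L = 6.5 × 236.424988 = 1536.762419
V = π·0.5² × L = 0.785398 × 1536.762419 = 1206.970382

L=1536.762 V=1206.970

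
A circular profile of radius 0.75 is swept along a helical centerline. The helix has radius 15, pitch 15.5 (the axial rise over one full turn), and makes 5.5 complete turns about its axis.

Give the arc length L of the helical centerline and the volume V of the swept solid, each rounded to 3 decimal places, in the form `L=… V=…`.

L=525.326 V=928.328

2πR = 2π·15 = 94.247780
per-turn = √(94.247780² + 15.5²) = √(8882.6440 + 240.25) = √9122.8940 = 95.513842
L = 5.5 × 95.513842 = 525.326129
V = π·0.75² × L = 1.767146 × 525.326129 = 928.327899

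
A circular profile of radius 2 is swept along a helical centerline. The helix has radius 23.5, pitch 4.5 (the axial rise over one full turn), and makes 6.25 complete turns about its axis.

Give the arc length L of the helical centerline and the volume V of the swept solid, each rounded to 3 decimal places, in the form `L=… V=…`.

L=923.271 V=11602.170

2πR = 2π·23.5 = 147.654855
per-turn = √(147.654855² + 4.5²) = √(21801.9561 + 20.25) = √21822.2061 = 147.723411
L = 6.25 × 147.723411 = 923.271318
V = π·2² × L = 12.566371 × 923.271318 = 11602.169560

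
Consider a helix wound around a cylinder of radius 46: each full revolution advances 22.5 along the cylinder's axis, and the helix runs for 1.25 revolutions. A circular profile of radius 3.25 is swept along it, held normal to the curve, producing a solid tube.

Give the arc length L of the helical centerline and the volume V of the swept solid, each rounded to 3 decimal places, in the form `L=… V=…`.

L=362.376 V=12024.757

2πR = 2π·46 = 289.026524
per-turn = √(289.026524² + 22.5²) = √(83536.3317 + 506.25) = √84042.5817 = 289.900986
L = 1.25 × 289.900986 = 362.376232
V = π·3.25² × L = 33.183072 × 362.376232 = 12024.756758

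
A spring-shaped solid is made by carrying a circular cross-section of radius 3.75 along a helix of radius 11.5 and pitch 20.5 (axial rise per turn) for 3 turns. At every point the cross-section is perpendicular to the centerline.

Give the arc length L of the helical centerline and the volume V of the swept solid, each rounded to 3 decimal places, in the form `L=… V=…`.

2πR = 2π·11.5 = 72.256631
per-turn = √(72.256631² + 20.5²) = √(5221.0207 + 420.25) = √5641.2707 = 75.108393
L = 3 × 75.108393 = 225.325180
V = π·3.75² × L = 44.178647 × 225.325180 = 9954.561499

L=225.325 V=9954.561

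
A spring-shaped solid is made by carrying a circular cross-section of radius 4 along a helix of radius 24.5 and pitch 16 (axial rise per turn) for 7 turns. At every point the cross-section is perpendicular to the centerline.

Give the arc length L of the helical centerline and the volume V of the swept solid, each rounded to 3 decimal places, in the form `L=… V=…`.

2πR = 2π·24.5 = 153.938040
per-turn = √(153.938040² + 16²) = √(23696.9202 + 256) = √23952.9202 = 154.767310
L = 7 × 154.767310 = 1083.371168
V = π·4² × L = 50.265482 × 1083.371168 = 54456.174452

L=1083.371 V=54456.174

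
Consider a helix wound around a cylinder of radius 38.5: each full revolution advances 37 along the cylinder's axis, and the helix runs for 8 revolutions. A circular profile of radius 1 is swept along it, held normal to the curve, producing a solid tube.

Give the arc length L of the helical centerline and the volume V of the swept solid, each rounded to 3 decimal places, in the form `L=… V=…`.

2πR = 2π·38.5 = 241.902634
per-turn = √(241.902634² + 37²) = √(58516.8845 + 1369) = √59885.8845 = 244.715926
L = 8 × 244.715926 = 1957.727409
V = π·1² × L = 3.141593 × 1957.727409 = 6150.382046

L=1957.727 V=6150.382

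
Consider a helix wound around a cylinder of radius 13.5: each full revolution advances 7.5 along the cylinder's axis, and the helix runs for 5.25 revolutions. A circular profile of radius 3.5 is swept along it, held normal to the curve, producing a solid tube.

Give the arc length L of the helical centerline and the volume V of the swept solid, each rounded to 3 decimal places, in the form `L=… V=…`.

2πR = 2π·13.5 = 84.823002
per-turn = √(84.823002² + 7.5²) = √(7194.9416 + 56.25) = √7251.1916 = 85.153929
L = 5.25 × 85.153929 = 447.058127
V = π·3.5² × L = 38.484510 × 447.058127 = 17204.812953

L=447.058 V=17204.813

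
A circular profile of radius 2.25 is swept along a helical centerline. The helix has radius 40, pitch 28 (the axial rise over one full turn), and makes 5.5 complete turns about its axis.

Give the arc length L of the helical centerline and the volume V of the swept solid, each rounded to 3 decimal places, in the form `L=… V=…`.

L=1390.853 V=22120.557

2πR = 2π·40 = 251.327412
per-turn = √(251.327412² + 28²) = √(63165.4682 + 784) = √63949.4682 = 252.882321
L = 5.5 × 252.882321 = 1390.852764
V = π·2.25² × L = 15.904313 × 1390.852764 = 22120.557435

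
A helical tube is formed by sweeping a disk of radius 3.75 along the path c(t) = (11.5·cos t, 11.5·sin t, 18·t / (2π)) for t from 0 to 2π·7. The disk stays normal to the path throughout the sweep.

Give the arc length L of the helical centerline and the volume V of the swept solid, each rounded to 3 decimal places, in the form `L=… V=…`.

2πR = 2π·11.5 = 72.256631
per-turn = √(72.256631² + 18²) = √(5221.0207 + 324) = √5545.0207 = 74.464896
L = 7 × 74.464896 = 521.254272
V = π·3.75² × L = 44.178647 × 521.254272 = 23028.308302

L=521.254 V=23028.308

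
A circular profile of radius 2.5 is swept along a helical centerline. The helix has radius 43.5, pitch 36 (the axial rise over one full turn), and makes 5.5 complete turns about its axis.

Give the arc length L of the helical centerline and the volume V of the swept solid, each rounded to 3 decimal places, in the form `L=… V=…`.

L=1516.236 V=29771.219

2πR = 2π·43.5 = 273.318561
per-turn = √(273.318561² + 36²) = √(74703.0357 + 1296) = √75999.0357 = 275.679226
L = 5.5 × 275.679226 = 1516.235744
V = π·2.5² × L = 19.634954 × 1516.235744 = 29771.219208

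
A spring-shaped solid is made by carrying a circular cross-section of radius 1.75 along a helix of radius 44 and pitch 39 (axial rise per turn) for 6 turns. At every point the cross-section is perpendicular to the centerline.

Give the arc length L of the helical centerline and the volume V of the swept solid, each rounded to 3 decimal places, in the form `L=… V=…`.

L=1675.185 V=16117.166

2πR = 2π·44 = 276.460154
per-turn = √(276.460154² + 39²) = √(76430.2165 + 1521) = √77951.2165 = 279.197451
L = 6 × 279.197451 = 1675.184704
V = π·1.75² × L = 9.621128 × 1675.184704 = 16117.165628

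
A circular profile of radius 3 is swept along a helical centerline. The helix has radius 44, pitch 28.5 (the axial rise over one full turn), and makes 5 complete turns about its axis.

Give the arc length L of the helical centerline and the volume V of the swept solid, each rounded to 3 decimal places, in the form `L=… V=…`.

2πR = 2π·44 = 276.460154
per-turn = √(276.460154² + 28.5²) = √(76430.2165 + 812.25) = √77242.4665 = 277.925289
L = 5 × 277.925289 = 1389.626447
V = π·3² × L = 28.274334 × 1389.626447 = 39290.762133

L=1389.626 V=39290.762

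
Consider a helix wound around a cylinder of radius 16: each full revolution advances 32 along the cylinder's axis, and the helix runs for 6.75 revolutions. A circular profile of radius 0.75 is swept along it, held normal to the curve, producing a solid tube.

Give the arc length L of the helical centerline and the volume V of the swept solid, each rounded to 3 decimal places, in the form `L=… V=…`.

2πR = 2π·16 = 100.530965
per-turn = √(100.530965² + 32²) = √(10106.4749 + 1024) = √11130.4749 = 105.501066
L = 6.75 × 105.501066 = 712.132195
V = π·0.75² × L = 1.767146 × 712.132195 = 1258.441465

L=712.132 V=1258.441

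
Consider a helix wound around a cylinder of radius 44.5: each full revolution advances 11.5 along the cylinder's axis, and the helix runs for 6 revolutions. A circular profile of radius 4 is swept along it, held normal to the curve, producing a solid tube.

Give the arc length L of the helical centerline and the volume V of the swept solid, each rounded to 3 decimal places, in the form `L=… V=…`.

L=1679.029 V=84397.196

2πR = 2π·44.5 = 279.601746
per-turn = √(279.601746² + 11.5²) = √(78177.1365 + 132.25) = √78309.3865 = 279.838143
L = 6 × 279.838143 = 1679.028860
V = π·4² × L = 50.265482 × 1679.028860 = 84397.195706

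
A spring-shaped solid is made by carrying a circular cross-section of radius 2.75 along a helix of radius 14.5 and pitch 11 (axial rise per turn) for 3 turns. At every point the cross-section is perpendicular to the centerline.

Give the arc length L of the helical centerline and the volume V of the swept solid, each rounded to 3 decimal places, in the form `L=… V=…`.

2πR = 2π·14.5 = 91.106187
per-turn = √(91.106187² + 11²) = √(8300.3373 + 121) = √8421.3373 = 91.767845
L = 3 × 91.767845 = 275.303534
V = π·2.75² × L = 23.758294 × 275.303534 = 6540.742417

L=275.304 V=6540.742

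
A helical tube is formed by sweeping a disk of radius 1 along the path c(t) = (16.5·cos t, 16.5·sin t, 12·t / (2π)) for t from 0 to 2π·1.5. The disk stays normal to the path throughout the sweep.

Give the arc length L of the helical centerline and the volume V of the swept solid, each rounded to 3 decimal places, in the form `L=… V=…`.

2πR = 2π·16.5 = 103.672558
per-turn = √(103.672558² + 12²) = √(10747.9992 + 144) = √10891.9992 = 104.364741
L = 1.5 × 104.364741 = 156.547112
V = π·1² × L = 3.141593 × 156.547112 = 491.807256

L=156.547 V=491.807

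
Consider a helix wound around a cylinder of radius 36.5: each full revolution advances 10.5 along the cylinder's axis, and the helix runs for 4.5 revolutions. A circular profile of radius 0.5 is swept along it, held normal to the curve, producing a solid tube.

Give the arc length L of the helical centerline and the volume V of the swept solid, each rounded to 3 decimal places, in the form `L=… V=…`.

2πR = 2π·36.5 = 229.336264
per-turn = √(229.336264² + 10.5²) = √(52595.1219 + 110.25) = √52705.3719 = 229.576505
L = 4.5 × 229.576505 = 1033.094275
V = π·0.5² × L = 0.785398 × 1033.094275 = 811.390346

L=1033.094 V=811.390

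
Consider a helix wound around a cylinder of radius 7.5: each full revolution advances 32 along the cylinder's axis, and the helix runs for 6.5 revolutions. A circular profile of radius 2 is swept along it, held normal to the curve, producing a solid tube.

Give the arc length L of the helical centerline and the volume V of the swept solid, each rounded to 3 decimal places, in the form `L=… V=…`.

L=370.253 V=4652.730

2πR = 2π·7.5 = 47.123890
per-turn = √(47.123890² + 32²) = √(2220.6610 + 1024) = √3244.6610 = 56.961926
L = 6.5 × 56.961926 = 370.252518
V = π·2² × L = 12.566371 × 370.252518 = 4652.730358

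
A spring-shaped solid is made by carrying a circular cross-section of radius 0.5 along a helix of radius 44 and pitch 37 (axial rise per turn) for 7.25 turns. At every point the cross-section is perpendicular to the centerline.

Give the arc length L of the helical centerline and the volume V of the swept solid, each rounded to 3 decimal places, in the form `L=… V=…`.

2πR = 2π·44 = 276.460154
per-turn = √(276.460154² + 37²) = √(76430.2165 + 1369) = √77799.2165 = 278.925109
L = 7.25 × 278.925109 = 2022.207041
V = π·0.5² × L = 0.785398 × 2022.207041 = 1588.237696

L=2022.207 V=1588.238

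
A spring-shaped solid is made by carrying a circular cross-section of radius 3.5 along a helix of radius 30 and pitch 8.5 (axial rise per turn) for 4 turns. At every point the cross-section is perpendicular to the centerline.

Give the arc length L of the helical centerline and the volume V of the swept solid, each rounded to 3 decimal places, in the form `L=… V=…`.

L=754.748 V=29046.124

2πR = 2π·30 = 188.495559
per-turn = √(188.495559² + 8.5²) = √(35530.5758 + 72.25) = √35602.8258 = 188.687111
L = 4 × 188.687111 = 754.748444
V = π·3.5² × L = 38.484510 × 754.748444 = 29046.124040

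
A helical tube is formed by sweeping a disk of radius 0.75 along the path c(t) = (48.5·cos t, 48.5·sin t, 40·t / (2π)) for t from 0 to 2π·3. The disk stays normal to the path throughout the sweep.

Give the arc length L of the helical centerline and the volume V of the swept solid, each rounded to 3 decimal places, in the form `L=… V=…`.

2πR = 2π·48.5 = 304.734487
per-turn = √(304.734487² + 40²) = √(92863.1078 + 1600) = √94463.1078 = 307.348512
L = 3 × 307.348512 = 922.045536
V = π·0.75² × L = 1.767146 × 922.045536 = 1629.388959

L=922.046 V=1629.389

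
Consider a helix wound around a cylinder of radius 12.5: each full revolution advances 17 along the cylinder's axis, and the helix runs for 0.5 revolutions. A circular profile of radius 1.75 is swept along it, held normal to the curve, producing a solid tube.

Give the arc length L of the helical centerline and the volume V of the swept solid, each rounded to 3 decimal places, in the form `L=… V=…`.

2πR = 2π·12.5 = 78.539816
per-turn = √(78.539816² + 17²) = √(6168.5028 + 289) = √6457.5028 = 80.358589
L = 0.5 × 80.358589 = 40.179294
V = π·1.75² × L = 9.621128 × 40.179294 = 386.570113

L=40.179 V=386.570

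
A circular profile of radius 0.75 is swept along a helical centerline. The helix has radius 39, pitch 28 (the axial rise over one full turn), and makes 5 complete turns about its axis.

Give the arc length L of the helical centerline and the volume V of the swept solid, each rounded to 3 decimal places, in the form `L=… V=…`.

L=1233.194 V=2179.233

2πR = 2π·39 = 245.044227
per-turn = √(245.044227² + 28²) = √(60046.6732 + 784) = √60830.6732 = 246.638750
L = 5 × 246.638750 = 1233.193752
V = π·0.75² × L = 1.767146 × 1233.193752 = 2179.233242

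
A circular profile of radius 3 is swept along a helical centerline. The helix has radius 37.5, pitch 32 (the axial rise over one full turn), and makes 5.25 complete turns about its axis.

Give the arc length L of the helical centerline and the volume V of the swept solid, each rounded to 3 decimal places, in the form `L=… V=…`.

2πR = 2π·37.5 = 235.619449
per-turn = √(235.619449² + 32²) = √(55516.5248 + 1024) = √56540.5248 = 237.782516
L = 5.25 × 237.782516 = 1248.358207
V = π·3² × L = 28.274334 × 1248.358207 = 35296.496756

L=1248.358 V=35296.497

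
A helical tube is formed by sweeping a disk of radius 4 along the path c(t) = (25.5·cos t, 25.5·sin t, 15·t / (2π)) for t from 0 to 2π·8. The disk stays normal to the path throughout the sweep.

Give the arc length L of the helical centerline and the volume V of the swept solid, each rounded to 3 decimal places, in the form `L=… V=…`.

2πR = 2π·25.5 = 160.221225
per-turn = √(160.221225² + 15²) = √(25670.8410 + 225) = √25895.8410 = 160.921848
L = 8 × 160.921848 = 1287.374781
V = π·4² × L = 50.265482 × 1287.374781 = 64710.514476

L=1287.375 V=64710.514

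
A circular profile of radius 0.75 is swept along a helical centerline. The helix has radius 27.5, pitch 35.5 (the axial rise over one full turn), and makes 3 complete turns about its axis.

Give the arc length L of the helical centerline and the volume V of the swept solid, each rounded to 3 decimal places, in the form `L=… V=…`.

2πR = 2π·27.5 = 172.787596
per-turn = √(172.787596² + 35.5²) = √(29855.5533 + 1260.25) = √31115.8033 = 176.396721
L = 3 × 176.396721 = 529.190164
V = π·0.75² × L = 1.767146 × 529.190164 = 935.156212

L=529.190 V=935.156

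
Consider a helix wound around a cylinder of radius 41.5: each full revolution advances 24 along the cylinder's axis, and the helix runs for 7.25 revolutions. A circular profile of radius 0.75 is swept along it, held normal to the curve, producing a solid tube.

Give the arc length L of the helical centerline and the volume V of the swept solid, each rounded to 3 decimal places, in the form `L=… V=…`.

2πR = 2π·41.5 = 260.752190
per-turn = √(260.752190² + 24²) = √(67991.7047 + 576) = √68567.7047 = 261.854358
L = 7.25 × 261.854358 = 1898.444094
V = π·0.75² × L = 1.767146 × 1898.444094 = 3354.827636

L=1898.444 V=3354.828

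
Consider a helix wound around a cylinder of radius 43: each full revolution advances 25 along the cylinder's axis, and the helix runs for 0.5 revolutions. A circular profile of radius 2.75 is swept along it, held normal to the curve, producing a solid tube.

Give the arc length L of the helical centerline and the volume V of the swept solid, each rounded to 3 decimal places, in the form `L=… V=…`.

L=135.666 V=3223.183

2πR = 2π·43 = 270.176968
per-turn = √(270.176968² + 25²) = √(72995.5942 + 625) = √73620.5942 = 271.331152
L = 0.5 × 271.331152 = 135.665576
V = π·2.75² × L = 23.758294 × 135.665576 = 3223.182703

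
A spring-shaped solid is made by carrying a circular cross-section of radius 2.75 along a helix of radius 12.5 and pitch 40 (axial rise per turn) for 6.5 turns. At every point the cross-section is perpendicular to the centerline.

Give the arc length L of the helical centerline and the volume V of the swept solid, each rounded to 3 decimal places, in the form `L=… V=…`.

2πR = 2π·12.5 = 78.539816
per-turn = √(78.539816² + 40²) = √(6168.5028 + 1600) = √7768.5028 = 88.139110
L = 6.5 × 88.139110 = 572.904216
V = π·2.75² × L = 23.758294 × 572.904216 = 13611.227062

L=572.904 V=13611.227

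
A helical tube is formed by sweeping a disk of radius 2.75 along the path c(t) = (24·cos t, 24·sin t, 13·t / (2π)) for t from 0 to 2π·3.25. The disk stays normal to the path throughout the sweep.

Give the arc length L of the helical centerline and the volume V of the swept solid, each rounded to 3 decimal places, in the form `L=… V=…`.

L=491.906 V=11686.853

2πR = 2π·24 = 150.796447
per-turn = √(150.796447² + 13²) = √(22739.5685 + 169) = √22908.5685 = 151.355768
L = 3.25 × 151.355768 = 491.906246
V = π·2.75² × L = 23.758294 × 491.906246 = 11686.853439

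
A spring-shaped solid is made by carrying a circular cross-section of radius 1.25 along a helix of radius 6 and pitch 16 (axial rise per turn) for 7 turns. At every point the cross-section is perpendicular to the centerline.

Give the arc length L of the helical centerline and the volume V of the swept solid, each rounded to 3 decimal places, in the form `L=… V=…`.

L=286.677 V=1407.224

2πR = 2π·6 = 37.699112
per-turn = √(37.699112² + 16²) = √(1421.2230 + 256) = √1677.2230 = 40.953914
L = 7 × 40.953914 = 286.677395
V = π·1.25² × L = 4.908739 × 286.677395 = 1407.224371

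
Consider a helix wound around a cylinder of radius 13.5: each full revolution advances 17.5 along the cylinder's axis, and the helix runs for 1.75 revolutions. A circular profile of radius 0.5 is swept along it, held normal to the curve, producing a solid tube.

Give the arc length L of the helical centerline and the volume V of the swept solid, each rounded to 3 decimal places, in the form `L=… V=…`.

2πR = 2π·13.5 = 84.823002
per-turn = √(84.823002² + 17.5²) = √(7194.9416 + 306.25) = √7501.1916 = 86.609420
L = 1.75 × 86.609420 = 151.566485
V = π·0.5² × L = 0.785398 × 151.566485 = 119.040039

L=151.566 V=119.040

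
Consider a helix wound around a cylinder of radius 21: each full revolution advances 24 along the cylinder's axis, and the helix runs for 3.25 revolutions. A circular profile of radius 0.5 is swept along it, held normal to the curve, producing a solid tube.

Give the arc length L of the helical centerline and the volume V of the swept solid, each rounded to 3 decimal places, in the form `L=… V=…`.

L=435.863 V=342.326

2πR = 2π·21 = 131.946891
per-turn = √(131.946891² + 24²) = √(17409.9822 + 576) = √17985.9822 = 134.111827
L = 3.25 × 134.111827 = 435.863438
V = π·0.5² × L = 0.785398 × 435.863438 = 342.326344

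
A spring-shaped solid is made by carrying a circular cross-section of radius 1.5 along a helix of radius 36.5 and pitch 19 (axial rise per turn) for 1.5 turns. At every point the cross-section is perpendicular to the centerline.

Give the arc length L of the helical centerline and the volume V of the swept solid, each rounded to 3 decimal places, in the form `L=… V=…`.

2πR = 2π·36.5 = 229.336264
per-turn = √(229.336264² + 19²) = √(52595.1219 + 361) = √52956.1219 = 230.121972
L = 1.5 × 230.121972 = 345.182958
V = π·1.5² × L = 7.068583 × 345.182958 = 2439.954548

L=345.183 V=2439.955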